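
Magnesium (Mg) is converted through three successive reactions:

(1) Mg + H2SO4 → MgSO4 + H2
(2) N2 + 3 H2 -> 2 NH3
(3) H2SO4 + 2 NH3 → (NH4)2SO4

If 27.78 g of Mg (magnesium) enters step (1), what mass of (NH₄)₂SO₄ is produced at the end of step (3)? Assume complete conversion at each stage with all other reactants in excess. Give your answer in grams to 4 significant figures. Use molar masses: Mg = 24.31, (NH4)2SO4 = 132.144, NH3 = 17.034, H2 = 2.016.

50.34 g

n(Mg) = 27.78 / 24.31 = 1.1427 mol.
Reaction (1): Mg→H2 ratio 1:1 ⇒ n(H2) = 1.1427 mol.
Reaction (2): H2→NH3 ratio 3:2 ⇒ n(NH3) = 0.76183 mol.
Reaction (3): NH3→(NH4)2SO4 ratio 2:1 ⇒ n((NH4)2SO4) = 0.38091 mol.
Mass of (NH4)2SO4 = 0.38091 × 132.144 = 50.335 g.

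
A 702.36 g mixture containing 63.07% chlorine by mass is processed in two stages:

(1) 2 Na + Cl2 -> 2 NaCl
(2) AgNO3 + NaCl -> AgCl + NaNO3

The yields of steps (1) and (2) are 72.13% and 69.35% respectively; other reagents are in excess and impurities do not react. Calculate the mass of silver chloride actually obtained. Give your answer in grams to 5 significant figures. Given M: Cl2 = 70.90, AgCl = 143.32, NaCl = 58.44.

Pure Cl2 = 702.36 × 0.6307 = 442.978 g.
n(Cl2) = 442.978 / 70.90 = 6.24793 mol.
Step 1 (Cl2:NaCl = 1:2): theoretical n(NaCl) = 12.4959 mol; at 72.13% yield, n(NaCl) = 9.01327 mol.
Step 2 (NaCl:AgCl = 1:1): theoretical n(AgCl) = 9.01327 mol, so theoretical mass = 9.01327 × 143.32 = 1291.78 g.
At 69.35% yield, actual mass of AgCl = 1291.78 × 0.6935 = 895.851 g.

895.85 g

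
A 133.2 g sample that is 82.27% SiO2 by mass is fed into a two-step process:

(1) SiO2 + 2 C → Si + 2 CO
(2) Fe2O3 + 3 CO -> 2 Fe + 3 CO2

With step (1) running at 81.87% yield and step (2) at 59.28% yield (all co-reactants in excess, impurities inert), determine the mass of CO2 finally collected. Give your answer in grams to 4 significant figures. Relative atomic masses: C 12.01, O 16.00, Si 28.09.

Pure SiO2 = 133.2 × 0.8227 = 109.58 g.
M(SiO2) = 28.09 + 2(16.00) = 60.09 g/mol.
M(CO2) = 12.01 + 2(16.00) = 44.01 g/mol.
n(SiO2) = 109.58 / 60.09 = 1.8237 mol.
Step 1 (SiO2:CO = 1:2): theoretical n(CO) = 3.6473 mol; at 81.87% yield, n(CO) = 2.9861 mol.
Step 2 (CO:CO2 = 3:3): theoretical n(CO2) = 2.9861 mol, so theoretical mass = 2.9861 × 44.01 = 131.42 g.
At 59.28% yield, actual mass of CO2 = 131.42 × 0.5928 = 77.904 g.

77.90 g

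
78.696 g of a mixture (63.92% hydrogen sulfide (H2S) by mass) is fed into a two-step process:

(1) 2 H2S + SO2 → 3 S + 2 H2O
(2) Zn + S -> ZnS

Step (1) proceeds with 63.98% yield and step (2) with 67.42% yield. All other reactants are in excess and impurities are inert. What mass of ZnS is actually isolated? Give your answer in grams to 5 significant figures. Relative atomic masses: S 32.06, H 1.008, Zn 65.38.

Pure H2S = 78.696 × 0.6392 = 50.3025 g.
M(H2S) = 2(1.008) + 32.06 = 34.076 g/mol.
M(ZnS) = 65.38 + 32.06 = 97.44 g/mol.
n(H2S) = 50.3025 / 34.076 = 1.47619 mol.
Step 1 (H2S:S = 2:3): theoretical n(S) = 2.21428 mol; at 63.98% yield, n(S) = 1.41669 mol.
Step 2 (S:ZnS = 1:1): theoretical n(ZnS) = 1.41669 mol, so theoretical mass = 1.41669 × 97.44 = 138.043 g.
At 67.42% yield, actual mass of ZnS = 138.043 × 0.6742 = 93.0684 g.

93.068 g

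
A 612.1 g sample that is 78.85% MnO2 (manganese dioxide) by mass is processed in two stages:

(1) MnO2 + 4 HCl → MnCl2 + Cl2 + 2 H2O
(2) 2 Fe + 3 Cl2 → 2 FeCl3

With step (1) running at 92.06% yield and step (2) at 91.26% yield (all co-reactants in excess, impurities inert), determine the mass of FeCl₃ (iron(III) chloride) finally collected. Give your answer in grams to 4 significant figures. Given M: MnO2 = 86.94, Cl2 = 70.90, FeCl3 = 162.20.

Pure MnO2 = 612.1 × 0.7885 = 482.64 g.
n(MnO2) = 482.64 / 86.94 = 5.5514 mol.
Step 1 (MnO2:Cl2 = 1:1): theoretical n(Cl2) = 5.5514 mol; at 92.06% yield, n(Cl2) = 5.1106 mol.
Step 2 (Cl2:FeCl3 = 3:2): theoretical n(FeCl3) = 3.4071 mol, so theoretical mass = 3.4071 × 162.20 = 552.63 g.
At 91.26% yield, actual mass of FeCl3 = 552.63 × 0.9126 = 504.33 g.

504.3 g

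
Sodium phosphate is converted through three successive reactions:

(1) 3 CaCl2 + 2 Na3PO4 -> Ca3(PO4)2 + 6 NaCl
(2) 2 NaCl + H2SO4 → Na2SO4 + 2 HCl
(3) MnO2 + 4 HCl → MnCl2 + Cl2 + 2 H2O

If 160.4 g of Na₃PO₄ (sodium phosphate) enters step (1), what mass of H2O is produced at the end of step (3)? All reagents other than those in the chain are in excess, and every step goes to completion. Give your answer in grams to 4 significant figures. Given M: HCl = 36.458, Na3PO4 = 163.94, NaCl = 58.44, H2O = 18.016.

n(Na3PO4) = 160.4 / 163.94 = 0.97841 mol.
Reaction (1): Na3PO4→NaCl ratio 2:6 ⇒ n(NaCl) = 2.9352 mol.
Reaction (2): NaCl→HCl ratio 2:2 ⇒ n(HCl) = 2.9352 mol.
Reaction (3): HCl→H2O ratio 4:2 ⇒ n(H2O) = 1.4676 mol.
Mass of H2O = 1.4676 × 18.016 = 26.440 g.

26.44 g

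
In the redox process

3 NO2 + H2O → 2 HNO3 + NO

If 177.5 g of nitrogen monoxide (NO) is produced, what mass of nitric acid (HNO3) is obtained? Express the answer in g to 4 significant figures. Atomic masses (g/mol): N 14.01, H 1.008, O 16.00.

745.5 g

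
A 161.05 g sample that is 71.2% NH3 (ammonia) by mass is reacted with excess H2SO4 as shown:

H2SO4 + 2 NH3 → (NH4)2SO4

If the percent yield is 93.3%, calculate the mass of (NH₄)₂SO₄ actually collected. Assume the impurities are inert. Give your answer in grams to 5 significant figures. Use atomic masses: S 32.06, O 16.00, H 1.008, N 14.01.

414.98 g

Pure NH3 available = 161.05 g × 0.712 = 114.668 g.
M(NH3) = 14.01 + 3(1.008) = 17.034 g/mol.
M((NH4)2SO4) = 2(14.01) + 8(1.008) + 32.06 + 4(16.00) = 132.144 g/mol.
n(NH3) = 114.668 g / 17.034 g/mol = 6.73169 mol.
From the equation the NH3:(NH4)2SO4 mole ratio is 2:1, so n((NH4)2SO4) = 6.73169 × 1/2 = 3.36584 mol.
Mass of (NH4)2SO4 = 3.36584 mol × 132.144 g/mol = 444.776 g.
Actual mass collected = 444.776 g × 0.933 = 414.976 g.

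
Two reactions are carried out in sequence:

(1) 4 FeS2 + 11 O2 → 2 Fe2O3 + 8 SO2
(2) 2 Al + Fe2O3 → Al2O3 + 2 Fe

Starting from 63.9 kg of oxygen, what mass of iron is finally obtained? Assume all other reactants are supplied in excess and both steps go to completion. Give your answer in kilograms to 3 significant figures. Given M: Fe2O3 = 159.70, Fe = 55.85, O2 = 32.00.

40.6 kg

63.9 kg = 63900 g.
n(O2) = 63900 / 32.00 = 1997 mol.
Step 1 gives a 11:2 ratio of O2 to Fe2O3, so n(Fe2O3) = 363.1 mol.
In step 2 the Fe2O3:Fe ratio is 1:2, so n(Fe) = 726.1 mol.
Mass of Fe = 726.1 × 55.85 = 40550 g = 40.6 kg.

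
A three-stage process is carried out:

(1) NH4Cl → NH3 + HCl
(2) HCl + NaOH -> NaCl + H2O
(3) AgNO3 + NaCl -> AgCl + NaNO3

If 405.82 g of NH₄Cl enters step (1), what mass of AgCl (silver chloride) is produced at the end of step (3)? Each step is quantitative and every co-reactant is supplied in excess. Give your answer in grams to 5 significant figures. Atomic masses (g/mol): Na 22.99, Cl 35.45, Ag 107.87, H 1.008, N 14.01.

M(NH4Cl) = 14.01 + 4(1.008) + 35.45 = 53.492 g/mol.
M(AgCl) = 107.87 + 35.45 = 143.32 g/mol.
n(NH4Cl) = 405.82 / 53.492 = 7.58655 mol.
Reaction (1): NH4Cl→HCl ratio 1:1 ⇒ n(HCl) = 7.58655 mol.
Reaction (2): HCl→NaCl ratio 1:1 ⇒ n(NaCl) = 7.58655 mol.
Reaction (3): NaCl→AgCl ratio 1:1 ⇒ n(AgCl) = 7.58655 mol.
Mass of AgCl = 7.58655 × 143.32 = 1087.31 g.

1087.3 g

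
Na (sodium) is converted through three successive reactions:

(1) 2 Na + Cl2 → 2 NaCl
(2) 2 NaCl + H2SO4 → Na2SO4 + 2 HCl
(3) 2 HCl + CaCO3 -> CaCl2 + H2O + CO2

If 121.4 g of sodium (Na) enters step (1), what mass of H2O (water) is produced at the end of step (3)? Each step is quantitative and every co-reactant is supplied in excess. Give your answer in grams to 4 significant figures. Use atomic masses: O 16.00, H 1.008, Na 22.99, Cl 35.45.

M(Na) = 22.99 g/mol.
M(H2O) = 2(1.008) + 16.00 = 18.016 g/mol.
n(Na) = 121.4 / 22.99 = 5.2806 mol.
Reaction (1): Na→NaCl ratio 2:2 ⇒ n(NaCl) = 5.2806 mol.
Reaction (2): NaCl→HCl ratio 2:2 ⇒ n(HCl) = 5.2806 mol.
Reaction (3): HCl→H2O ratio 2:1 ⇒ n(H2O) = 2.6403 mol.
Mass of H2O = 2.6403 × 18.016 = 47.567 g.

47.57 g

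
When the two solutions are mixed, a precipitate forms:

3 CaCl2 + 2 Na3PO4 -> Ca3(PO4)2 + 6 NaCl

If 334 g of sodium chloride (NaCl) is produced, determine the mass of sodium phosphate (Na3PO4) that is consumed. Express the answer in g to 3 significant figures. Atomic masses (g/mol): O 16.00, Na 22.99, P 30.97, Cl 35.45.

312 g

M(NaCl) = 22.99 + 35.45 = 58.44 g/mol.
M(Na3PO4) = 3(22.99) + 30.97 + 4(16.00) = 163.94 g/mol.
n(NaCl) = 334.0 g / 58.44 g/mol = 5.715 mol.
From the equation the NaCl:Na3PO4 mole ratio is 6:2, so n(Na3PO4) = 5.715 × 2/6 = 1.905 mol.
Mass of Na3PO4 = 1.905 mol × 163.94 g/mol = 312.3 g.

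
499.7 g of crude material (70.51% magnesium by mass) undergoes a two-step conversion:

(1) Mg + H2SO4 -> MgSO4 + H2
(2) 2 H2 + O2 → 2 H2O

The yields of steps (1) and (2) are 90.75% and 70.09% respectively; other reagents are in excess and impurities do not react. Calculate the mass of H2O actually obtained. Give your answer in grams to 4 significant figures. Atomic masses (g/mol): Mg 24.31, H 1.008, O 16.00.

166.1 g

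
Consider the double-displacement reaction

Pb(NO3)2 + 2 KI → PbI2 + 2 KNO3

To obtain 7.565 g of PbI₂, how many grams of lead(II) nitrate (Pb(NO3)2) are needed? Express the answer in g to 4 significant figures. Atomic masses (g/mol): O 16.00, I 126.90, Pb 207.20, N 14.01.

M(PbI2) = 207.20 + 2(126.90) = 461.00 g/mol.
M(Pb(NO3)2) = 207.20 + 2(14.01) + 6(16.00) = 331.22 g/mol.
n(PbI2) = 7.5650 g / 461.00 g/mol = 0.016410 mol.
From the equation the PbI2:Pb(NO3)2 mole ratio is 1:1, so n(Pb(NO3)2) = 0.016410 × 1/1 = 0.016410 mol.
Mass of Pb(NO3)2 = 0.016410 mol × 331.22 g/mol = 5.4353 g.

5.435 g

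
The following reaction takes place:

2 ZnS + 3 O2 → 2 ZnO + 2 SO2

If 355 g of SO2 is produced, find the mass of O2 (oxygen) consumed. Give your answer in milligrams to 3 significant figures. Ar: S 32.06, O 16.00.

266000 mg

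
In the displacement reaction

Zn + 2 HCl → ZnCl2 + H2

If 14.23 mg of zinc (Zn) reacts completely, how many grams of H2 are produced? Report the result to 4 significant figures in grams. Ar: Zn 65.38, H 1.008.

M(Zn) = 65.38 g/mol.
M(H2) = 2(1.008) = 2.016 g/mol.
Convert: 14.23 mg = 0.014230 g.
n(Zn) = 0.014230 g / 65.38 g/mol = 0.00021765 mol.
From the equation the Zn:H2 mole ratio is 1:1, so n(H2) = 0.00021765 × 1/1 = 0.00021765 mol.
Mass of H2 = 0.00021765 mol × 2.016 g/mol = 0.00043878 g.

0.0004388 g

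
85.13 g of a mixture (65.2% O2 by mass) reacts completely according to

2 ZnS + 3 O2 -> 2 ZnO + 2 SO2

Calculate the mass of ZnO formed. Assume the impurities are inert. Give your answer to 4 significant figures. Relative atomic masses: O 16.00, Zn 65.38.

94.10 g

Mass of pure O2 = 85.13 g × 0.652 = 55.505 g.
M(O2) = 2(16.00) = 32.00 g/mol.
M(ZnO) = 65.38 + 16.00 = 81.38 g/mol.
n(O2) = 55.505 g / 32.00 g/mol = 1.7345 mol.
From the equation the O2:ZnO mole ratio is 3:2, so n(ZnO) = 1.7345 × 2/3 = 1.1563 mol.
Mass of ZnO = 1.1563 mol × 81.38 g/mol = 94.104 g.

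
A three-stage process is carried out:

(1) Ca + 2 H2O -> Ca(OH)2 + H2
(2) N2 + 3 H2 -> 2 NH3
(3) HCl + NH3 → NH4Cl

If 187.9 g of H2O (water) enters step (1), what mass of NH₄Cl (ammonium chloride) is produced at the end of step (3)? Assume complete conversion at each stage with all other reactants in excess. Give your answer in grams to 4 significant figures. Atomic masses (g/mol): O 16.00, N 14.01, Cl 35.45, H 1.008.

186.0 g

M(H2O) = 2(1.008) + 16.00 = 18.016 g/mol.
M(NH4Cl) = 14.01 + 4(1.008) + 35.45 = 53.492 g/mol.
n(H2O) = 187.9 / 18.016 = 10.430 mol.
Reaction (1): H2O→H2 ratio 2:1 ⇒ n(H2) = 5.2148 mol.
Reaction (2): H2→NH3 ratio 3:2 ⇒ n(NH3) = 3.4765 mol.
Reaction (3): NH3→NH4Cl ratio 1:1 ⇒ n(NH4Cl) = 3.4765 mol.
Mass of NH4Cl = 3.4765 × 53.492 = 185.97 g.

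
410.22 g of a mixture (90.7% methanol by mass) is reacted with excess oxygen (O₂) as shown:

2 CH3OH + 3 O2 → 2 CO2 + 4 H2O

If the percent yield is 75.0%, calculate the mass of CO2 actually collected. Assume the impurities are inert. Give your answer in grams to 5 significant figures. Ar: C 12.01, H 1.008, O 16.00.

383.28 g

Pure CH3OH available = 410.22 g × 0.907 = 372.070 g.
M(CH3OH) = 12.01 + 4(1.008) + 16.00 = 32.042 g/mol.
M(CO2) = 12.01 + 2(16.00) = 44.01 g/mol.
n(CH3OH) = 372.070 g / 32.042 g/mol = 11.6119 mol.
From the equation the CH3OH:CO2 mole ratio is 2:2, so n(CO2) = 11.6119 × 2/2 = 11.6119 mol.
Mass of CO2 = 11.6119 mol × 44.01 g/mol = 511.041 g.
Actual mass collected = 511.041 g × 0.750 = 383.281 g.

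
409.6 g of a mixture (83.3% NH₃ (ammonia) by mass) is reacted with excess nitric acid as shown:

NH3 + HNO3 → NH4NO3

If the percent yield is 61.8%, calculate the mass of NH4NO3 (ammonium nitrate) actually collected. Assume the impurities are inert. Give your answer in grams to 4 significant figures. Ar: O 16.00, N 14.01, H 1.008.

990.9 g

Pure NH3 available = 409.6 g × 0.833 = 341.20 g.
M(NH3) = 14.01 + 3(1.008) = 17.034 g/mol.
M(NH4NO3) = 2(14.01) + 4(1.008) + 3(16.00) = 80.052 g/mol.
n(NH3) = 341.20 g / 17.034 g/mol = 20.030 mol.
From the equation the NH3:NH4NO3 mole ratio is 1:1, so n(NH4NO3) = 20.030 × 1/1 = 20.030 mol.
Mass of NH4NO3 = 20.030 mol × 80.052 g/mol = 1603.5 g.
Actual mass collected = 1603.5 g × 0.618 = 990.94 g.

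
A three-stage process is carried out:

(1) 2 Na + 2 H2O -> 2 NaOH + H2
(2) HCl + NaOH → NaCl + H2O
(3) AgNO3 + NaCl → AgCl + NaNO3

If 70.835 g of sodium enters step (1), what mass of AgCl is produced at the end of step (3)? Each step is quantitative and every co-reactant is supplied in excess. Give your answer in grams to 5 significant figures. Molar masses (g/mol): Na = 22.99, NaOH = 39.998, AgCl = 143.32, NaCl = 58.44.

n(Na) = 70.835 / 22.99 = 3.08112 mol.
Reaction (1): Na→NaOH ratio 2:2 ⇒ n(NaOH) = 3.08112 mol.
Reaction (2): NaOH→NaCl ratio 1:1 ⇒ n(NaCl) = 3.08112 mol.
Reaction (3): NaCl→AgCl ratio 1:1 ⇒ n(AgCl) = 3.08112 mol.
Mass of AgCl = 3.08112 × 143.32 = 441.586 g.

441.59 g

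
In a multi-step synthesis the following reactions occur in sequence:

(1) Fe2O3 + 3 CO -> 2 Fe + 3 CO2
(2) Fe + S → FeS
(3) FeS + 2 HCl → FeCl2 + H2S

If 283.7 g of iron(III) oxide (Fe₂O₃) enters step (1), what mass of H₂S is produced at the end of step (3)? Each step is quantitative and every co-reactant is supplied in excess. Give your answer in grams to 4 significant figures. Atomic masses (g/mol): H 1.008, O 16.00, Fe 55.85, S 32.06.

M(Fe2O3) = 2(55.85) + 3(16.00) = 159.70 g/mol.
M(H2S) = 2(1.008) + 32.06 = 34.076 g/mol.
n(Fe2O3) = 283.7 / 159.70 = 1.7765 mol.
Reaction (1): Fe2O3→Fe ratio 1:2 ⇒ n(Fe) = 3.5529 mol.
Reaction (2): Fe→FeS ratio 1:1 ⇒ n(FeS) = 3.5529 mol.
Reaction (3): FeS→H2S ratio 1:1 ⇒ n(H2S) = 3.5529 mol.
Mass of H2S = 3.5529 × 34.076 = 121.07 g.

121.1 g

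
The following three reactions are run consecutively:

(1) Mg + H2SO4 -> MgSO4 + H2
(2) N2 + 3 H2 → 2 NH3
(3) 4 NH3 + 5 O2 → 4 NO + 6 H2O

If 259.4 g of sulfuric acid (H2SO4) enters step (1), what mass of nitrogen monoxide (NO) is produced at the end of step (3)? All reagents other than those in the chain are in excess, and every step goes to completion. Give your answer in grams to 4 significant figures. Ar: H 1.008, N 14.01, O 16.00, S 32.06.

52.92 g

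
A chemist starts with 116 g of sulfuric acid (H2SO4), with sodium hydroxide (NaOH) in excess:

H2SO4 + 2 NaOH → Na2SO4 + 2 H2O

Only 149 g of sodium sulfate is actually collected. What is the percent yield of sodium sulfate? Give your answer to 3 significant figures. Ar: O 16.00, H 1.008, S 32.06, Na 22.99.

88.7 %

M(H2SO4) = 2(1.008) + 32.06 + 4(16.00) = 98.076 g/mol.
M(Na2SO4) = 2(22.99) + 32.06 + 4(16.00) = 142.04 g/mol.
n(H2SO4) = 116.0 g / 98.076 g/mol = 1.183 mol.
From the equation the H2SO4:Na2SO4 mole ratio is 1:1, so n(Na2SO4) = 1.183 × 1/1 = 1.183 mol.
Mass of Na2SO4 = 1.183 mol × 142.04 g/mol = 168.0 g.
This is the theoretical yield. Percent yield = 149 g / 168.0 g × 100% = 88.69%.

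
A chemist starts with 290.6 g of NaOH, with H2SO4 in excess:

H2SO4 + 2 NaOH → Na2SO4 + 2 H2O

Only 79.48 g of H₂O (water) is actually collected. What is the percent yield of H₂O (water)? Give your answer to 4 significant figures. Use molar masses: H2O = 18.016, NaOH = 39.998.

60.72 %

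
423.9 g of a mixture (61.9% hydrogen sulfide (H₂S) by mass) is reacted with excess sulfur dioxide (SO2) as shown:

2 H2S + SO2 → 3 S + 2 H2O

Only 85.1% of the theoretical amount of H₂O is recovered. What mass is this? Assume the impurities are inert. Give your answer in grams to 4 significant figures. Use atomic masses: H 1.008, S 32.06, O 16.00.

118.1 g

Pure H2S available = 423.9 g × 0.619 = 262.39 g.
M(H2S) = 2(1.008) + 32.06 = 34.076 g/mol.
M(H2O) = 2(1.008) + 16.00 = 18.016 g/mol.
n(H2S) = 262.39 g / 34.076 g/mol = 7.7003 mol.
From the equation the H2S:H2O mole ratio is 2:2, so n(H2O) = 7.7003 × 2/2 = 7.7003 mol.
Mass of H2O = 7.7003 mol × 18.016 g/mol = 138.73 g.
Actual mass collected = 138.73 g × 0.851 = 118.06 g.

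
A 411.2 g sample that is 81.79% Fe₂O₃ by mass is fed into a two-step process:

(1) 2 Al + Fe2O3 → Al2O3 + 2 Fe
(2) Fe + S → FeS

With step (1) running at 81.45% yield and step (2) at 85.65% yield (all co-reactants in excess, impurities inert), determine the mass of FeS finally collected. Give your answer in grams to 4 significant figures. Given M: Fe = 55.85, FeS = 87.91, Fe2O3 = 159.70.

258.3 g

Pure Fe2O3 = 411.2 × 0.8179 = 336.32 g.
n(Fe2O3) = 336.32 / 159.70 = 2.1060 mol.
Step 1 (Fe2O3:Fe = 1:2): theoretical n(Fe) = 4.2119 mol; at 81.45% yield, n(Fe) = 3.4306 mol.
Step 2 (Fe:FeS = 1:1): theoretical n(FeS) = 3.4306 mol, so theoretical mass = 3.4306 × 87.91 = 301.58 g.
At 85.65% yield, actual mass of FeS = 301.58 × 0.8565 = 258.31 g.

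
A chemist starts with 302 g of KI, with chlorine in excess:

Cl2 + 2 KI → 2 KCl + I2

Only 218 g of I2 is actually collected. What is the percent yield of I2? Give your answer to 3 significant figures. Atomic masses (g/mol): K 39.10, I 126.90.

M(KI) = 39.10 + 126.90 = 166.00 g/mol.
M(I2) = 2(126.90) = 253.80 g/mol.
n(KI) = 302.0 g / 166.00 g/mol = 1.819 mol.
From the equation the KI:I2 mole ratio is 2:1, so n(I2) = 1.819 × 1/2 = 0.9096 mol.
Mass of I2 = 0.9096 mol × 253.80 g/mol = 230.9 g.
This is the theoretical yield. Percent yield = 218 g / 230.9 g × 100% = 94.43%.

94.4 %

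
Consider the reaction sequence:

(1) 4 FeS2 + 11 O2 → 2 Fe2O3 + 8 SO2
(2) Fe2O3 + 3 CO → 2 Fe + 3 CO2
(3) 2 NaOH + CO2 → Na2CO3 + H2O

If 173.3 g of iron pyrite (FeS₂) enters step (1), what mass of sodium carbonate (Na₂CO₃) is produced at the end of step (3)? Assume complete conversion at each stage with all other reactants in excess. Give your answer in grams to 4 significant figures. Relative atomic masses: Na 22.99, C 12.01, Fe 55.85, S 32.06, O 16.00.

M(FeS2) = 55.85 + 2(32.06) = 119.97 g/mol.
M(Na2CO3) = 2(22.99) + 12.01 + 3(16.00) = 105.99 g/mol.
n(FeS2) = 173.3 / 119.97 = 1.4445 mol.
Reaction (1): FeS2→Fe2O3 ratio 4:2 ⇒ n(Fe2O3) = 0.72226 mol.
Reaction (2): Fe2O3→CO2 ratio 1:3 ⇒ n(CO2) = 2.1668 mol.
Reaction (3): CO2→Na2CO3 ratio 1:1 ⇒ n(Na2CO3) = 2.1668 mol.
Mass of Na2CO3 = 2.1668 × 105.99 = 229.66 g.

229.7 g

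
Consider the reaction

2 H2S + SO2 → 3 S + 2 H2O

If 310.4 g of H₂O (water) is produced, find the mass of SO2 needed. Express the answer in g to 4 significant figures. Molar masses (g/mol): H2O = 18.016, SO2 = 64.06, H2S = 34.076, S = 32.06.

n(H2O) = 310.40 g / 18.016 g/mol = 17.229 mol.
From the equation the H2O:SO2 mole ratio is 2:1, so n(SO2) = 17.229 × 1/2 = 8.6146 mol.
Mass of SO2 = 8.6146 mol × 64.06 g/mol = 551.85 g.

551.8 g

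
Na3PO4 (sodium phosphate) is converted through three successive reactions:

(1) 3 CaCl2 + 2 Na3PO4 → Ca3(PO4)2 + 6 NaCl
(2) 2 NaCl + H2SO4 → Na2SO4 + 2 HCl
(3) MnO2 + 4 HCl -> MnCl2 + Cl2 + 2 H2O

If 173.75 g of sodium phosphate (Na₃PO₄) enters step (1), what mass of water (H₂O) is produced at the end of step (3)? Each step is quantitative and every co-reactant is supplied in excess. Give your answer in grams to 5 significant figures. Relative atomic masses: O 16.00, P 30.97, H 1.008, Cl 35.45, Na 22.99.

M(Na3PO4) = 3(22.99) + 30.97 + 4(16.00) = 163.94 g/mol.
M(H2O) = 2(1.008) + 16.00 = 18.016 g/mol.
n(Na3PO4) = 173.75 / 163.94 = 1.05984 mol.
Reaction (1): Na3PO4→NaCl ratio 2:6 ⇒ n(NaCl) = 3.17952 mol.
Reaction (2): NaCl→HCl ratio 2:2 ⇒ n(HCl) = 3.17952 mol.
Reaction (3): HCl→H2O ratio 4:2 ⇒ n(H2O) = 1.58976 mol.
Mass of H2O = 1.58976 × 18.016 = 28.6411 g.

28.641 g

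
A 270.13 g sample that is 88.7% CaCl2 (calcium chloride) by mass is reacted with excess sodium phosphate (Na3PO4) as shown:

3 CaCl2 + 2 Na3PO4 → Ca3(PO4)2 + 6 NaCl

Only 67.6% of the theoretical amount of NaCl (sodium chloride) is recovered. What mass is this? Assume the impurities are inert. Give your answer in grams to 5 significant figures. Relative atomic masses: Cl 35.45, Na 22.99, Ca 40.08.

Pure CaCl2 available = 270.13 g × 0.887 = 239.605 g.
M(CaCl2) = 40.08 + 2(35.45) = 110.98 g/mol.
M(NaCl) = 22.99 + 35.45 = 58.44 g/mol.
n(CaCl2) = 239.605 g / 110.98 g/mol = 2.15900 mol.
From the equation the CaCl2:NaCl mole ratio is 3:6, so n(NaCl) = 2.15900 × 6/3 = 4.31799 mol.
Mass of NaCl = 4.31799 mol × 58.44 g/mol = 252.343 g.
Actual mass collected = 252.343 g × 0.676 = 170.584 g.

170.58 g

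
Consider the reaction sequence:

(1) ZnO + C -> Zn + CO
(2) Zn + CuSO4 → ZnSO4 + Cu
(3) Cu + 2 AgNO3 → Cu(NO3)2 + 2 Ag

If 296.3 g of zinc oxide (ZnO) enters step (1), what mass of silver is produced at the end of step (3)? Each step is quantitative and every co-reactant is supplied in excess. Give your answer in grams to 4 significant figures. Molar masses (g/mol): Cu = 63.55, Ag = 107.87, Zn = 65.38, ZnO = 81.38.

785.5 g

n(ZnO) = 296.3 / 81.38 = 3.6409 mol.
Reaction (1): ZnO→Zn ratio 1:1 ⇒ n(Zn) = 3.6409 mol.
Reaction (2): Zn→Cu ratio 1:1 ⇒ n(Cu) = 3.6409 mol.
Reaction (3): Cu→Ag ratio 1:2 ⇒ n(Ag) = 7.2819 mol.
Mass of Ag = 7.2819 × 107.87 = 785.50 g.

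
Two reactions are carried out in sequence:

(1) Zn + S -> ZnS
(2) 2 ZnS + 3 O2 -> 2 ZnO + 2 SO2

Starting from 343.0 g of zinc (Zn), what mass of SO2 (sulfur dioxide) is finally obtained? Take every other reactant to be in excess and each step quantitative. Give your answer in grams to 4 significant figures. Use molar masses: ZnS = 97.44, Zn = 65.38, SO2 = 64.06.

n(Zn) = 343.00 / 65.38 = 5.2463 mol.
Step 1 gives a 1:1 ratio of Zn to ZnS, so n(ZnS) = 5.2463 mol.
In step 2 the ZnS:SO2 ratio is 2:2, so n(SO2) = 5.2463 mol.
Mass of SO2 = 5.2463 × 64.06 = 336.07 g.

336.1 g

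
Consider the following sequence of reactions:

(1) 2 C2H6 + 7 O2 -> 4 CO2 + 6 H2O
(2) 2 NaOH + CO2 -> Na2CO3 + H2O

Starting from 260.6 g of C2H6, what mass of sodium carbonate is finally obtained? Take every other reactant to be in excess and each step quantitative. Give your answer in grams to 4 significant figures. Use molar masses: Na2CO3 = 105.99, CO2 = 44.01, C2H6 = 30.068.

1837 g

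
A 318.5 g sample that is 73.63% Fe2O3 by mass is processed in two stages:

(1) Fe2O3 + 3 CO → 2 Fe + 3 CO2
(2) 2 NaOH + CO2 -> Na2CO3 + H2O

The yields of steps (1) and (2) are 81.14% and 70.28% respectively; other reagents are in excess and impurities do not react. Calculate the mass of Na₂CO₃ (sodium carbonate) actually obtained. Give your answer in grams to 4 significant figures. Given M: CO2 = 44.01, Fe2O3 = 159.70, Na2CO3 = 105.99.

266.3 g

Pure Fe2O3 = 318.5 × 0.7363 = 234.51 g.
n(Fe2O3) = 234.51 / 159.70 = 1.4685 mol.
Step 1 (Fe2O3:CO2 = 1:3): theoretical n(CO2) = 4.4054 mol; at 81.14% yield, n(CO2) = 3.5745 mol.
Step 2 (CO2:Na2CO3 = 1:1): theoretical n(Na2CO3) = 3.5745 mol, so theoretical mass = 3.5745 × 105.99 = 378.86 g.
At 70.28% yield, actual mass of Na2CO3 = 378.86 × 0.7028 = 266.26 g.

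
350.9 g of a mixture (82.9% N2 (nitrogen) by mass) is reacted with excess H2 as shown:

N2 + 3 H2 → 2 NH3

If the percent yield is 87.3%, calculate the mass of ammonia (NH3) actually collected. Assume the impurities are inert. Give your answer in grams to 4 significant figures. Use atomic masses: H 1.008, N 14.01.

Pure N2 available = 350.9 g × 0.829 = 290.90 g.
M(N2) = 2(14.01) = 28.02 g/mol.
M(NH3) = 14.01 + 3(1.008) = 17.034 g/mol.
n(N2) = 290.90 g / 28.02 g/mol = 10.382 mol.
From the equation the N2:NH3 mole ratio is 1:2, so n(NH3) = 10.382 × 2/1 = 20.763 mol.
Mass of NH3 = 20.763 mol × 17.034 g/mol = 353.68 g.
Actual mass collected = 353.68 g × 0.873 = 308.77 g.

308.8 g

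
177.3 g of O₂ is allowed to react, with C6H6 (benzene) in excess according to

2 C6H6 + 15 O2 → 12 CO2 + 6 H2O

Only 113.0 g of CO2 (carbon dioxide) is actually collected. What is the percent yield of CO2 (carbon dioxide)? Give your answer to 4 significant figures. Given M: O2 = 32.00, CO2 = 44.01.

57.93 %

n(O2) = 177.30 g / 32.00 g/mol = 5.5406 mol.
From the equation the O2:CO2 mole ratio is 15:12, so n(CO2) = 5.5406 × 12/15 = 4.4325 mol.
Mass of CO2 = 4.4325 mol × 44.01 g/mol = 195.07 g.
This is the theoretical yield. Percent yield = 113.0 g / 195.07 g × 100% = 57.927%.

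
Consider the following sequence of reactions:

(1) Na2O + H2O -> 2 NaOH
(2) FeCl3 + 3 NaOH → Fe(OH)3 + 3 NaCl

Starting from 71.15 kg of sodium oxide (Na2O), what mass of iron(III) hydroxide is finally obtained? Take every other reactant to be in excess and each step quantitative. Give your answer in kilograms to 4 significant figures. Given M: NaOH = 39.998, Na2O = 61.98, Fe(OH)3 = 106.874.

81.79 kg

71.15 kg = 71150 g.
n(Na2O) = 71150 / 61.98 = 1148.0 mol.
Step 1 gives a 1:2 ratio of Na2O to NaOH, so n(NaOH) = 2295.9 mol.
In step 2 the NaOH:Fe(OH)3 ratio is 3:1, so n(Fe(OH)3) = 765.30 mol.
Mass of Fe(OH)3 = 765.30 × 106.874 = 81791 g = 81.79 kg.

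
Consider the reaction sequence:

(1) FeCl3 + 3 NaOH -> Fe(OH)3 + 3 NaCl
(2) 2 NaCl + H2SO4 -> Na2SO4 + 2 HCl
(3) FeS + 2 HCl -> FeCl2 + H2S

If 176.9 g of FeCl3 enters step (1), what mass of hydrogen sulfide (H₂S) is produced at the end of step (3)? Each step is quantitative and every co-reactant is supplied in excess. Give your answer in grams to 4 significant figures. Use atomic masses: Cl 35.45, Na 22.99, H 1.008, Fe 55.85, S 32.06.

M(FeCl3) = 55.85 + 3(35.45) = 162.20 g/mol.
M(H2S) = 2(1.008) + 32.06 = 34.076 g/mol.
n(FeCl3) = 176.9 / 162.20 = 1.0906 mol.
Reaction (1): FeCl3→NaCl ratio 1:3 ⇒ n(NaCl) = 3.2719 mol.
Reaction (2): NaCl→HCl ratio 2:2 ⇒ n(HCl) = 3.2719 mol.
Reaction (3): HCl→H2S ratio 2:1 ⇒ n(H2S) = 1.6359 mol.
Mass of H2S = 1.6359 × 34.076 = 55.746 g.

55.75 g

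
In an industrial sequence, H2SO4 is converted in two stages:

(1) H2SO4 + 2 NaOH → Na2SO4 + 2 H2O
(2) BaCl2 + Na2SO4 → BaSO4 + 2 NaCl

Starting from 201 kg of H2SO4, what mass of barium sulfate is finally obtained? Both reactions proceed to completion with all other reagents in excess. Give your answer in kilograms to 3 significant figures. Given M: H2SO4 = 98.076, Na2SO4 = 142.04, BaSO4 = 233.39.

478 kg

201 kg = 201000 g.
n(H2SO4) = 201000 / 98.076 = 2049 mol.
Step 1 gives a 1:1 ratio of H2SO4 to Na2SO4, so n(Na2SO4) = 2049 mol.
In step 2 the Na2SO4:BaSO4 ratio is 1:1, so n(BaSO4) = 2049 mol.
Mass of BaSO4 = 2049 × 233.39 = 478300 g = 478 kg.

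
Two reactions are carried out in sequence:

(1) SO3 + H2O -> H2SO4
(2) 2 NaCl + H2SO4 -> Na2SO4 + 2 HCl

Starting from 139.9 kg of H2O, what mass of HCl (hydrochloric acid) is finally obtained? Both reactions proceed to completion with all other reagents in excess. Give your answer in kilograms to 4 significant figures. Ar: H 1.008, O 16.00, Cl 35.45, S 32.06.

M(H2O) = 2(1.008) + 16.00 = 18.016 g/mol.
M(HCl) = 1.008 + 35.45 = 36.458 g/mol.
139.9 kg = 139900 g.
n(H2O) = 139900 / 18.016 = 7765.3 mol.
Step 1 gives a 1:1 ratio of H2O to H2SO4, so n(H2SO4) = 7765.3 mol.
In step 2 the H2SO4:HCl ratio is 1:2, so n(HCl) = 15531 mol.
Mass of HCl = 15531 × 36.458 = 566220 g = 566.2 kg.

566.2 kg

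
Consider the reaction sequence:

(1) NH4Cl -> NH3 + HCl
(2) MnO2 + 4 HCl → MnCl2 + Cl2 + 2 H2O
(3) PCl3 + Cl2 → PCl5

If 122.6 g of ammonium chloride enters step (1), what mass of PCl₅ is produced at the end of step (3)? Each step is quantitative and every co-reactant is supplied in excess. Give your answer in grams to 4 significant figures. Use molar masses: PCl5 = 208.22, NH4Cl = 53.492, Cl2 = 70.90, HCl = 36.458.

n(NH4Cl) = 122.6 / 53.492 = 2.2919 mol.
Reaction (1): NH4Cl→HCl ratio 1:1 ⇒ n(HCl) = 2.2919 mol.
Reaction (2): HCl→Cl2 ratio 4:1 ⇒ n(Cl2) = 0.57298 mol.
Reaction (3): Cl2→PCl5 ratio 1:1 ⇒ n(PCl5) = 0.57298 mol.
Mass of PCl5 = 0.57298 × 208.22 = 119.31 g.

119.3 g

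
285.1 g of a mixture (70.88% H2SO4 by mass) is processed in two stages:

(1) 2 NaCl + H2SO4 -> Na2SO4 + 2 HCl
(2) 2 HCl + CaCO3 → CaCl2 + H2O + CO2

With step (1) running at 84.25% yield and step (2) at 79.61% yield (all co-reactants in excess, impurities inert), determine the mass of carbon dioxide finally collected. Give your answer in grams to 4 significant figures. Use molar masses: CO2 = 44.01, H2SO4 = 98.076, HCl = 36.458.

Pure H2SO4 = 285.1 × 0.7088 = 202.08 g.
n(H2SO4) = 202.08 / 98.076 = 2.0604 mol.
Step 1 (H2SO4:HCl = 1:2): theoretical n(HCl) = 4.1209 mol; at 84.25% yield, n(HCl) = 3.4718 mol.
Step 2 (HCl:CO2 = 2:1): theoretical n(CO2) = 1.7359 mol, so theoretical mass = 1.7359 × 44.01 = 76.398 g.
At 79.61% yield, actual mass of CO2 = 76.398 × 0.7961 = 60.820 g.

60.82 g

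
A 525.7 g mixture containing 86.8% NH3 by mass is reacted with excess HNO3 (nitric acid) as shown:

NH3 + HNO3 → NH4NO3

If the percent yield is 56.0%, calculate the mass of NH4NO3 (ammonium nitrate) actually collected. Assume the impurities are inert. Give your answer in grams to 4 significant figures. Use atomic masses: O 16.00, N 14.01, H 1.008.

Pure NH3 available = 525.7 g × 0.868 = 456.31 g.
M(NH3) = 14.01 + 3(1.008) = 17.034 g/mol.
M(NH4NO3) = 2(14.01) + 4(1.008) + 3(16.00) = 80.052 g/mol.
n(NH3) = 456.31 g / 17.034 g/mol = 26.788 mol.
From the equation the NH3:NH4NO3 mole ratio is 1:1, so n(NH4NO3) = 26.788 × 1/1 = 26.788 mol.
Mass of NH4NO3 = 26.788 mol × 80.052 g/mol = 2144.4 g.
Actual mass collected = 2144.4 g × 0.560 = 1200.9 g.

1201 g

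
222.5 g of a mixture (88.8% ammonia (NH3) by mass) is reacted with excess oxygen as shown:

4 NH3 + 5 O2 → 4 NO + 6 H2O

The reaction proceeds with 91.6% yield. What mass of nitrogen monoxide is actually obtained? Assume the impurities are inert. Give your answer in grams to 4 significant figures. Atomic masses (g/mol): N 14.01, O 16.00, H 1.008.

318.9 g

Pure NH3 available = 222.5 g × 0.888 = 197.58 g.
M(NH3) = 14.01 + 3(1.008) = 17.034 g/mol.
M(NO) = 14.01 + 16.00 = 30.01 g/mol.
n(NH3) = 197.58 g / 17.034 g/mol = 11.599 mol.
From the equation the NH3:NO mole ratio is 4:4, so n(NO) = 11.599 × 4/4 = 11.599 mol.
Mass of NO = 11.599 mol × 30.01 g/mol = 348.09 g.
Actual mass collected = 348.09 g × 0.916 = 318.85 g.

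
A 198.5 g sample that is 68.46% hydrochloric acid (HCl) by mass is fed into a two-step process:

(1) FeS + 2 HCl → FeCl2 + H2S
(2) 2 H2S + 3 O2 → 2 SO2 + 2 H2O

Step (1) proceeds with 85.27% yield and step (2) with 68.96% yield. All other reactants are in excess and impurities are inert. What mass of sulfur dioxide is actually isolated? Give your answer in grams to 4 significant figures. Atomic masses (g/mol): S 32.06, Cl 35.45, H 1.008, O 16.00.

70.20 g

Pure HCl = 198.5 × 0.6846 = 135.89 g.
M(HCl) = 1.008 + 35.45 = 36.458 g/mol.
M(SO2) = 32.06 + 2(16.00) = 64.06 g/mol.
n(HCl) = 135.89 / 36.458 = 3.7274 mol.
Step 1 (HCl:H2S = 2:1): theoretical n(H2S) = 1.8637 mol; at 85.27% yield, n(H2S) = 1.5892 mol.
Step 2 (H2S:SO2 = 2:2): theoretical n(SO2) = 1.5892 mol, so theoretical mass = 1.5892 × 64.06 = 101.80 g.
At 68.96% yield, actual mass of SO2 = 101.80 × 0.6896 = 70.203 g.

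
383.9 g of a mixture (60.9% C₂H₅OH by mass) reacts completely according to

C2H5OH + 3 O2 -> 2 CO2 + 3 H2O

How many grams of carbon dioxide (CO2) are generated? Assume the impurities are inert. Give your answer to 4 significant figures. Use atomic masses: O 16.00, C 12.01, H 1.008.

446.7 g

Mass of pure C2H5OH = 383.9 g × 0.609 = 233.80 g.
M(C2H5OH) = 2(12.01) + 6(1.008) + 16.00 = 46.068 g/mol.
M(CO2) = 12.01 + 2(16.00) = 44.01 g/mol.
n(C2H5OH) = 233.80 g / 46.068 g/mol = 5.0750 mol.
From the equation the C2H5OH:CO2 mole ratio is 1:2, so n(CO2) = 5.0750 × 2/1 = 10.150 mol.
Mass of CO2 = 10.150 mol × 44.01 g/mol = 446.70 g.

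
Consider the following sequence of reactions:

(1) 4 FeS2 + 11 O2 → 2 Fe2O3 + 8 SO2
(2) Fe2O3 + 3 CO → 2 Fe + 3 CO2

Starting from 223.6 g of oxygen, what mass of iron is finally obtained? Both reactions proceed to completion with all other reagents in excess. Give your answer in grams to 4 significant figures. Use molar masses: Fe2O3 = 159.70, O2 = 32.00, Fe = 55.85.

141.9 g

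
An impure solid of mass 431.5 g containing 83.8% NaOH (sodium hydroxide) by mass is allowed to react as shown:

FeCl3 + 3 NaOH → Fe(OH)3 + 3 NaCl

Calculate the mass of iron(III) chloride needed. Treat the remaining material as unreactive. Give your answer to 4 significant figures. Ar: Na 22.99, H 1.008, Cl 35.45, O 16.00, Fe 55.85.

488.8 g

Mass of pure NaOH = 431.5 g × 0.838 = 361.60 g.
M(NaOH) = 22.99 + 16.00 + 1.008 = 39.998 g/mol.
M(FeCl3) = 55.85 + 3(35.45) = 162.20 g/mol.
n(NaOH) = 361.60 g / 39.998 g/mol = 9.0404 mol.
From the equation the NaOH:FeCl3 mole ratio is 3:1, so n(FeCl3) = 9.0404 × 1/3 = 3.0135 mol.
Mass of FeCl3 = 3.0135 mol × 162.20 g/mol = 488.78 g.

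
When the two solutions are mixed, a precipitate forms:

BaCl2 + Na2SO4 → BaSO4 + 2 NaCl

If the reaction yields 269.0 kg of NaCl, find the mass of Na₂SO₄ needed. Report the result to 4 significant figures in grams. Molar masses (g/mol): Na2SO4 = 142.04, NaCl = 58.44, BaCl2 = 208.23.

326900 g

Convert: 269.0 kg = 269000 g.
n(NaCl) = 269000 g / 58.44 g/mol = 4603.0 mol.
From the equation the NaCl:Na2SO4 mole ratio is 2:1, so n(Na2SO4) = 4603.0 × 1/2 = 2301.5 mol.
Mass of Na2SO4 = 2301.5 mol × 142.04 g/mol = 326910 g.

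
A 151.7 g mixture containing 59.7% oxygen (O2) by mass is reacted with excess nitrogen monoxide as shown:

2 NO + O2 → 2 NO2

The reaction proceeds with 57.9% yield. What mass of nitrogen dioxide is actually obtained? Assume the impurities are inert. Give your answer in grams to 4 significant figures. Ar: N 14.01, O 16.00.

Pure O2 available = 151.7 g × 0.597 = 90.565 g.
M(O2) = 2(16.00) = 32.00 g/mol.
M(NO2) = 14.01 + 2(16.00) = 46.01 g/mol.
n(O2) = 90.565 g / 32.00 g/mol = 2.8302 mol.
From the equation the O2:NO2 mole ratio is 1:2, so n(NO2) = 2.8302 × 2/1 = 5.6603 mol.
Mass of NO2 = 5.6603 mol × 46.01 g/mol = 260.43 g.
Actual mass collected = 260.43 g × 0.579 = 150.79 g.

150.8 g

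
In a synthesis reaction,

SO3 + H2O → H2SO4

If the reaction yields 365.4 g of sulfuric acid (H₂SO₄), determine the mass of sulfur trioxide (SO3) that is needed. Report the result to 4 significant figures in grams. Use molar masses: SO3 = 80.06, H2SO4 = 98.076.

n(H2SO4) = 365.40 g / 98.076 g/mol = 3.7257 mol.
From the equation the H2SO4:SO3 mole ratio is 1:1, so n(SO3) = 3.7257 × 1/1 = 3.7257 mol.
Mass of SO3 = 3.7257 mol × 80.06 g/mol = 298.28 g.

298.3 g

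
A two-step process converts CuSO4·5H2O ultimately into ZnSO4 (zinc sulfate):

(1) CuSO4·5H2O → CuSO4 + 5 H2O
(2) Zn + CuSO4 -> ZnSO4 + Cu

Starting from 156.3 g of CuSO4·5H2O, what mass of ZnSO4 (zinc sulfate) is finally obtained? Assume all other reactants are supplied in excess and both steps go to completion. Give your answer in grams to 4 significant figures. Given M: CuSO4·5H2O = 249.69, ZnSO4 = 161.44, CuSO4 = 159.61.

101.1 g

n(CuSO4·5H2O) = 156.30 / 249.69 = 0.62598 mol.
Step 1 gives a 1:1 ratio of CuSO4·5H2O to CuSO4, so n(CuSO4) = 0.62598 mol.
In step 2 the CuSO4:ZnSO4 ratio is 1:1, so n(ZnSO4) = 0.62598 mol.
Mass of ZnSO4 = 0.62598 × 161.44 = 101.06 g.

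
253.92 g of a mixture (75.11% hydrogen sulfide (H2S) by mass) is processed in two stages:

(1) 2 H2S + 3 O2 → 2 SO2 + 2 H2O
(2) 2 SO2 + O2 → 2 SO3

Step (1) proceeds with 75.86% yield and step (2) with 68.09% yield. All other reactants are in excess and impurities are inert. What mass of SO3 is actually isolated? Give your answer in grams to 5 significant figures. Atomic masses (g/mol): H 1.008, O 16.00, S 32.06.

231.45 g

Pure H2S = 253.92 × 0.7511 = 190.719 g.
M(H2S) = 2(1.008) + 32.06 = 34.076 g/mol.
M(SO3) = 32.06 + 3(16.00) = 80.06 g/mol.
n(H2S) = 190.719 / 34.076 = 5.59688 mol.
Step 1 (H2S:SO2 = 2:2): theoretical n(SO2) = 5.59688 mol; at 75.86% yield, n(SO2) = 4.24579 mol.
Step 2 (SO2:SO3 = 2:2): theoretical n(SO3) = 4.24579 mol, so theoretical mass = 4.24579 × 80.06 = 339.918 g.
At 68.09% yield, actual mass of SO3 = 339.918 × 0.6809 = 231.450 g.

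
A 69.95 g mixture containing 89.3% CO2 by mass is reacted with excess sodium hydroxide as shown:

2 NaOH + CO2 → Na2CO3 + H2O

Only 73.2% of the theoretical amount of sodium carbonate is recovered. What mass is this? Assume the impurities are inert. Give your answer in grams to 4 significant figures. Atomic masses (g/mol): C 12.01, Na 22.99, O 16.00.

Pure CO2 available = 69.95 g × 0.893 = 62.465 g.
M(CO2) = 12.01 + 2(16.00) = 44.01 g/mol.
M(Na2CO3) = 2(22.99) + 12.01 + 3(16.00) = 105.99 g/mol.
n(CO2) = 62.465 g / 44.01 g/mol = 1.4193 mol.
From the equation the CO2:Na2CO3 mole ratio is 1:1, so n(Na2CO3) = 1.4193 × 1/1 = 1.4193 mol.
Mass of Na2CO3 = 1.4193 mol × 105.99 g/mol = 150.44 g.
Actual mass collected = 150.44 g × 0.732 = 110.12 g.

110.1 g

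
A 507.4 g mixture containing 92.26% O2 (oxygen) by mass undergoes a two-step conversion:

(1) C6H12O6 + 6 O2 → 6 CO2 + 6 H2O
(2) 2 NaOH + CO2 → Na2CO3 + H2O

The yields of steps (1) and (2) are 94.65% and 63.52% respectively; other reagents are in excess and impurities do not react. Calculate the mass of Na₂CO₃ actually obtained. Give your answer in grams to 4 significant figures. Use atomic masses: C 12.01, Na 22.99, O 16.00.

932.2 g

Pure O2 = 507.4 × 0.9226 = 468.13 g.
M(O2) = 2(16.00) = 32.00 g/mol.
M(Na2CO3) = 2(22.99) + 12.01 + 3(16.00) = 105.99 g/mol.
n(O2) = 468.13 / 32.00 = 14.629 mol.
Step 1 (O2:CO2 = 6:6): theoretical n(CO2) = 14.629 mol; at 94.65% yield, n(CO2) = 13.846 mol.
Step 2 (CO2:Na2CO3 = 1:1): theoretical n(Na2CO3) = 13.846 mol, so theoretical mass = 13.846 × 105.99 = 1467.6 g.
At 63.52% yield, actual mass of Na2CO3 = 1467.6 × 0.6352 = 932.20 g.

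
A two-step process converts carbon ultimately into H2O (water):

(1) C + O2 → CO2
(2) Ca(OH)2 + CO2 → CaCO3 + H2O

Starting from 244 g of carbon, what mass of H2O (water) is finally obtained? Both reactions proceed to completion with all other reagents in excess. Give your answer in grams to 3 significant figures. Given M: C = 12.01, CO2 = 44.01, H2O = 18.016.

n(C) = 244.0 / 12.01 = 20.32 mol.
Step 1 gives a 1:1 ratio of C to CO2, so n(CO2) = 20.32 mol.
In step 2 the CO2:H2O ratio is 1:1, so n(H2O) = 20.32 mol.
Mass of H2O = 20.32 × 18.016 = 366.0 g.

366 g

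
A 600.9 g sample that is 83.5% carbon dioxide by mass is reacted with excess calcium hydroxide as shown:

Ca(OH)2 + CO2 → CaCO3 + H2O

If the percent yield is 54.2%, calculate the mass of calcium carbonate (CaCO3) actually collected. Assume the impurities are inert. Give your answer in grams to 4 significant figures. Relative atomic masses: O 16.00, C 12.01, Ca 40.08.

618.5 g

Pure CO2 available = 600.9 g × 0.835 = 501.75 g.
M(CO2) = 12.01 + 2(16.00) = 44.01 g/mol.
M(CaCO3) = 40.08 + 12.01 + 3(16.00) = 100.09 g/mol.
n(CO2) = 501.75 g / 44.01 g/mol = 11.401 mol.
From the equation the CO2:CaCO3 mole ratio is 1:1, so n(CaCO3) = 11.401 × 1/1 = 11.401 mol.
Mass of CaCO3 = 11.401 mol × 100.09 g/mol = 1141.1 g.
Actual mass collected = 1141.1 g × 0.542 = 618.48 g.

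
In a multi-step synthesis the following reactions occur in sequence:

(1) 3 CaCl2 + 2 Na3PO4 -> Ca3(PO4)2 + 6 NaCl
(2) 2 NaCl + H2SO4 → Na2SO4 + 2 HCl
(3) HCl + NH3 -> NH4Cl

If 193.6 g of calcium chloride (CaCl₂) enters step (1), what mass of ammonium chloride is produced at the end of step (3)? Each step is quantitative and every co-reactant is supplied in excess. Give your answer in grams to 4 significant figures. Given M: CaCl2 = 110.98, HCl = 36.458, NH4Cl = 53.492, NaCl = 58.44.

n(CaCl2) = 193.6 / 110.98 = 1.7445 mol.
Reaction (1): CaCl2→NaCl ratio 3:6 ⇒ n(NaCl) = 3.4889 mol.
Reaction (2): NaCl→HCl ratio 2:2 ⇒ n(HCl) = 3.4889 mol.
Reaction (3): HCl→NH4Cl ratio 1:1 ⇒ n(NH4Cl) = 3.4889 mol.
Mass of NH4Cl = 3.4889 × 53.492 = 186.63 g.

186.6 g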